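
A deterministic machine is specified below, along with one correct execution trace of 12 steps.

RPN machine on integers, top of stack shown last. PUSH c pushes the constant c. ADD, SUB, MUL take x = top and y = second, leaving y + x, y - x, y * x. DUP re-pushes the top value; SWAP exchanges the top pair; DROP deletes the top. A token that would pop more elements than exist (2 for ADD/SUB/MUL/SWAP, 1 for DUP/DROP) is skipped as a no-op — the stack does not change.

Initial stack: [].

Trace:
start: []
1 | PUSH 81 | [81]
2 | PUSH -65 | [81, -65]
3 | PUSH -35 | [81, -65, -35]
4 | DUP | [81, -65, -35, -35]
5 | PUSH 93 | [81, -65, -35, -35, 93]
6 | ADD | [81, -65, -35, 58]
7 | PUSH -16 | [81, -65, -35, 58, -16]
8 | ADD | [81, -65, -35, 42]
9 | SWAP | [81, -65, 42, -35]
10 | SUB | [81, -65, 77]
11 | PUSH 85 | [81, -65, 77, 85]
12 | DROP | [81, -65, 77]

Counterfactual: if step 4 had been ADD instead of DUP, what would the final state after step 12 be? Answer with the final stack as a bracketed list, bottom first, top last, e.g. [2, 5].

[-104]

(re-executing from step 4 with the substitution; state before step 4: [81, -65, -35])
4 | ADD | [81, -100]
5 | PUSH 93 | [81, -100, 93]
6 | ADD | [81, -7]
7 | PUSH -16 | [81, -7, -16]
8 | ADD | [81, -23]
9 | SWAP | [-23, 81]
10 | SUB | [-104]
11 | PUSH 85 | [-104, 85]
12 | DROP | [-104]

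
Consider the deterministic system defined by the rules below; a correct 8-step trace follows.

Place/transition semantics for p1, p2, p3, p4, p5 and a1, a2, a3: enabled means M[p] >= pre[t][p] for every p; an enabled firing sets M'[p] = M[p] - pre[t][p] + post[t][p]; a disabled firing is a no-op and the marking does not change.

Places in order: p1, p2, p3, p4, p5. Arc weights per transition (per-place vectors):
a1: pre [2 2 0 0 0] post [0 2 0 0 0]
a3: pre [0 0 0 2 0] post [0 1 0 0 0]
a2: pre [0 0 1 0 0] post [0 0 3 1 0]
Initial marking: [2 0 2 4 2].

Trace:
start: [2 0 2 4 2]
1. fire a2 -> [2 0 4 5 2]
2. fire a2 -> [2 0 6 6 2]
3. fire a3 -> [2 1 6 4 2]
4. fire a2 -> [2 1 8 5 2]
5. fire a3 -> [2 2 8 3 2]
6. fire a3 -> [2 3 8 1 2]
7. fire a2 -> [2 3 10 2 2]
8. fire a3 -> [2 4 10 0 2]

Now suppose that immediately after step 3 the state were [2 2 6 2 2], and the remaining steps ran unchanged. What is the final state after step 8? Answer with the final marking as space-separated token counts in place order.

state after step 3 := [2 2 6 2 2]
4. fire a2 -> [2 2 8 3 2]
5. fire a3 -> [2 3 8 1 2]
6. fire a3 -> [2 3 8 1 2]
7. fire a2 -> [2 3 10 2 2]
8. fire a3 -> [2 4 10 0 2]

2 4 10 0 2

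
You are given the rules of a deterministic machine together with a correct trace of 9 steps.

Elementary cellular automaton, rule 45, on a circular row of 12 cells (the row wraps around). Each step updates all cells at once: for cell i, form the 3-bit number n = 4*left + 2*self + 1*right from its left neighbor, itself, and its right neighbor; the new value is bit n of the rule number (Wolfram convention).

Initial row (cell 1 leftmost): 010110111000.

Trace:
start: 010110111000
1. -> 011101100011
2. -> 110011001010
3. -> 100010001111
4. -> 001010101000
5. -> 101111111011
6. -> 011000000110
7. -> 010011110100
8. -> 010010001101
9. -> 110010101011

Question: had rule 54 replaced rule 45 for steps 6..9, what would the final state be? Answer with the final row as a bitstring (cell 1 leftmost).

(re-executing steps 6..9 under rule 54; state before step 6: 101111111011)
6. -> 010000000100
7. -> 111000001110
8. -> 000100010001
9. -> 101110111011

101110111011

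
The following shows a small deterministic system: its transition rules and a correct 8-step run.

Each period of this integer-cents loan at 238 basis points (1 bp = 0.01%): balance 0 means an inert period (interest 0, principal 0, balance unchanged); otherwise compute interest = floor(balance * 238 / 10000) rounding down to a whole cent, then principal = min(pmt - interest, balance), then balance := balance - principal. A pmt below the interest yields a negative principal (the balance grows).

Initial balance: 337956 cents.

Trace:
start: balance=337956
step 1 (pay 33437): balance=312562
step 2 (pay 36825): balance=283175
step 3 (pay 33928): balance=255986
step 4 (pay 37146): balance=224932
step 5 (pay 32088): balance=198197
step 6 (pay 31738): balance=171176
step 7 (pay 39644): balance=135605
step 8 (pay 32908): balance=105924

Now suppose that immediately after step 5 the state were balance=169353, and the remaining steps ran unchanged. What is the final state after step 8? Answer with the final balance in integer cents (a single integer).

state after step 5 := balance=169353
step 6 (pay 31738): balance=141645
step 7 (pay 39644): balance=105372
step 8 (pay 32908): balance=74971

74971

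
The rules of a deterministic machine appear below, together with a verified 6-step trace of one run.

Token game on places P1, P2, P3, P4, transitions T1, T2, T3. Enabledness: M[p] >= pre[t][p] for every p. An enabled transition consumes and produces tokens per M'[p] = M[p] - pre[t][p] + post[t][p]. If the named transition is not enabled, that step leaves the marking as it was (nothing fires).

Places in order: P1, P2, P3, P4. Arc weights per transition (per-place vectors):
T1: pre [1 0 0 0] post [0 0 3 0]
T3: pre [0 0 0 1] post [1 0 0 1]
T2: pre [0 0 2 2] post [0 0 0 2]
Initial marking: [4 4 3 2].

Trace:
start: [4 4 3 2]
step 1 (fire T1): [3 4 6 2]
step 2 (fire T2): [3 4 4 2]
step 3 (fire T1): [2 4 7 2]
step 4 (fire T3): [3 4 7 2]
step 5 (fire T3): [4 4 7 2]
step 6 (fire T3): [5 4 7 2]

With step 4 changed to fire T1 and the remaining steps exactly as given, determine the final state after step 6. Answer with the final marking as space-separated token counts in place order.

(re-executing from step 4 with the substitution; state before step 4: [2 4 7 2])
step 4 (fire T1): [1 4 10 2]
step 5 (fire T3): [2 4 10 2]
step 6 (fire T3): [3 4 10 2]

3 4 10 2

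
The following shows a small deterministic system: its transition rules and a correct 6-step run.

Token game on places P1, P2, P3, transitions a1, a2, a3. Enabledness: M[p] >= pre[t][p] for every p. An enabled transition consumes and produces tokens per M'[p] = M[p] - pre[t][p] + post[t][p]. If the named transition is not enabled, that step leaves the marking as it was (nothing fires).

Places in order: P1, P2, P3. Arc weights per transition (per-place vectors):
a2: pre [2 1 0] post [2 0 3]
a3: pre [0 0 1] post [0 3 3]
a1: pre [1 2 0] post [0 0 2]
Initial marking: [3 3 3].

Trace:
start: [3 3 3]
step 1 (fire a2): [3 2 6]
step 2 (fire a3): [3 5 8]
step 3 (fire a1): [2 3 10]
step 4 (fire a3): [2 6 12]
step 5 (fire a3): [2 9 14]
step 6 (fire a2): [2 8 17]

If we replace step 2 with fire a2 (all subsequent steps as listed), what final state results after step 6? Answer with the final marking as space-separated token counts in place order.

(re-executing from step 2 with the substitution; state before step 2: [3 2 6])
step 2 (fire a2): [3 1 9]
step 3 (fire a1): [3 1 9]
step 4 (fire a3): [3 4 11]
step 5 (fire a3): [3 7 13]
step 6 (fire a2): [3 6 16]

3 6 16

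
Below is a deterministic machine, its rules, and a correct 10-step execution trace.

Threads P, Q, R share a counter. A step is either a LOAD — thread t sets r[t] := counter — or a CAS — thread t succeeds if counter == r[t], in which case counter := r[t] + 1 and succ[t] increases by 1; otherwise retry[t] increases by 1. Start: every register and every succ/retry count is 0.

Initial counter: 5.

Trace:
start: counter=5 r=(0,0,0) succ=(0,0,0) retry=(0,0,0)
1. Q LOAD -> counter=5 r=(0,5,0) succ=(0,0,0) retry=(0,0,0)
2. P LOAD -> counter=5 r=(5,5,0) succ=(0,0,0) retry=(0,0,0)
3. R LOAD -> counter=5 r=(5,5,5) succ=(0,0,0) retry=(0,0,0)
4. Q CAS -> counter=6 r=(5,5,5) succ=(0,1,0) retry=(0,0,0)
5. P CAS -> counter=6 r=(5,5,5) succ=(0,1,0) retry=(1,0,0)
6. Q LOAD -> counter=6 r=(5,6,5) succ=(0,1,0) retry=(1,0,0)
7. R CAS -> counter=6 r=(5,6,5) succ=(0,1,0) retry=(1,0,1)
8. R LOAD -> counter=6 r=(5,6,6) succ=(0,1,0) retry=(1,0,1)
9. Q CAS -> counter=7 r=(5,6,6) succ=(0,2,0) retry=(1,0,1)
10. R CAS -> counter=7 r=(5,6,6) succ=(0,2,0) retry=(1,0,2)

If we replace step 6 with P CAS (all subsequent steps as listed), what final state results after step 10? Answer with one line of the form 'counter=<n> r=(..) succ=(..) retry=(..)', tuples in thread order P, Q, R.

(re-executing from step 6 with the substitution; state before step 6: counter=6 r=(5,5,5) succ=(0,1,0) retry=(1,0,0))
6. P CAS -> counter=6 r=(5,5,5) succ=(0,1,0) retry=(2,0,0)
7. R CAS -> counter=6 r=(5,5,5) succ=(0,1,0) retry=(2,0,1)
8. R LOAD -> counter=6 r=(5,5,6) succ=(0,1,0) retry=(2,0,1)
9. Q CAS -> counter=6 r=(5,5,6) succ=(0,1,0) retry=(2,1,1)
10. R CAS -> counter=7 r=(5,5,6) succ=(0,1,1) retry=(2,1,1)

counter=7 r=(5,5,6) succ=(0,1,1) retry=(2,1,1)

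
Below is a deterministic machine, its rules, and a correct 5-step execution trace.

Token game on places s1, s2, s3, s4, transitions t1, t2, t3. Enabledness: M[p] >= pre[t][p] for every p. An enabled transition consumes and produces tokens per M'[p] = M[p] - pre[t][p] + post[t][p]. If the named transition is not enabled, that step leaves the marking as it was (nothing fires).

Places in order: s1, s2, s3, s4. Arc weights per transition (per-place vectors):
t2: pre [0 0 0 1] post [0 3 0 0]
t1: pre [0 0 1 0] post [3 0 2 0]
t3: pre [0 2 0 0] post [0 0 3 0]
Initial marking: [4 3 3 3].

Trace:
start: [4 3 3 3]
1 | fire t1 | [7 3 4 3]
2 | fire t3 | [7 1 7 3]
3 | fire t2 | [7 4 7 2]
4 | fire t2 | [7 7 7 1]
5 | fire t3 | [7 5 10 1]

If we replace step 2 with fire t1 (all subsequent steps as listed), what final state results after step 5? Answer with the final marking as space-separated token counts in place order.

10 7 8 1

(re-executing from step 2 with the substitution; state before step 2: [7 3 4 3])
2 | fire t1 | [10 3 5 3]
3 | fire t2 | [10 6 5 2]
4 | fire t2 | [10 9 5 1]
5 | fire t3 | [10 7 8 1]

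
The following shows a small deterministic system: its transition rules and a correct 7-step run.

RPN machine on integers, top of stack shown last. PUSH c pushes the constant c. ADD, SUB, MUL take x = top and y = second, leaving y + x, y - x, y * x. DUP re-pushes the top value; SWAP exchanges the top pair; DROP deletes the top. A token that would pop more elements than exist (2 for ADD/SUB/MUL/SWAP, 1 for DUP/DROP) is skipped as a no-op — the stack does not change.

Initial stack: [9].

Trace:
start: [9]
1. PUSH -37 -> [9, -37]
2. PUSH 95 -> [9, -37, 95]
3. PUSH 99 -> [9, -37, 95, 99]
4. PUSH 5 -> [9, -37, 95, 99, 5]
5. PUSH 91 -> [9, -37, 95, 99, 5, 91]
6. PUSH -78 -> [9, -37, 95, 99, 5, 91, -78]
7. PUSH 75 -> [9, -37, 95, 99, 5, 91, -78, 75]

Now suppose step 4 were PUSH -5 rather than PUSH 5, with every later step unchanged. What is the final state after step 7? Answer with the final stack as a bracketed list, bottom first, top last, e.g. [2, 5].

(re-executing from step 4 with the substitution; state before step 4: [9, -37, 95, 99])
4. PUSH -5 -> [9, -37, 95, 99, -5]
5. PUSH 91 -> [9, -37, 95, 99, -5, 91]
6. PUSH -78 -> [9, -37, 95, 99, -5, 91, -78]
7. PUSH 75 -> [9, -37, 95, 99, -5, 91, -78, 75]

[9, -37, 95, 99, -5, 91, -78, 75]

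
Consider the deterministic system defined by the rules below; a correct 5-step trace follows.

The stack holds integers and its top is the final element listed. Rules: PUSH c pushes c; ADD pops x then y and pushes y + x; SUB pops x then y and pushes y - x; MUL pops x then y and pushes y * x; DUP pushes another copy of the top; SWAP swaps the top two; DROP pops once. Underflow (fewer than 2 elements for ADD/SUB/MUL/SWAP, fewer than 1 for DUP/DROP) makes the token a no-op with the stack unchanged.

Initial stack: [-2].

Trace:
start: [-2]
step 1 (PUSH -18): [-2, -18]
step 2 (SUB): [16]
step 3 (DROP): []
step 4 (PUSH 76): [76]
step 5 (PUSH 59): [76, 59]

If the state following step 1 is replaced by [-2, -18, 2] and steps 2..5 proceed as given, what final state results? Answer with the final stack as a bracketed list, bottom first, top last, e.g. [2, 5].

[-2, 76, 59]

state after step 1 := [-2, -18, 2]
step 2 (SUB): [-2, -20]
step 3 (DROP): [-2]
step 4 (PUSH 76): [-2, 76]
step 5 (PUSH 59): [-2, 76, 59]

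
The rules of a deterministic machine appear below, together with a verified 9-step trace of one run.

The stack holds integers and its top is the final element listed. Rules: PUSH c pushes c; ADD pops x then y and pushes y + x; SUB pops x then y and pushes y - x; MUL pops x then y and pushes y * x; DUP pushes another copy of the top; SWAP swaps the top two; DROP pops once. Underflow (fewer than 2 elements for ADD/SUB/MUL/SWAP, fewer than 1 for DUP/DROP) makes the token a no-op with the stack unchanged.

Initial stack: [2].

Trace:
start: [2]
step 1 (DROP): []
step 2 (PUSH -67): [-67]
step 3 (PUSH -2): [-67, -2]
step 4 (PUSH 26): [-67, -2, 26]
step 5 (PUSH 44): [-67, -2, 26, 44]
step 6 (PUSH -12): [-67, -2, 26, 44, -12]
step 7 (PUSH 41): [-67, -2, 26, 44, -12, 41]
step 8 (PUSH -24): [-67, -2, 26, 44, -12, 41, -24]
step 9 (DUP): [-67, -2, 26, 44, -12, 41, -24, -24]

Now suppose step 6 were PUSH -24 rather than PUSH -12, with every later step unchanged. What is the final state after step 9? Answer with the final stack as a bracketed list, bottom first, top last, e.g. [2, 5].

(re-executing from step 6 with the substitution; state before step 6: [-67, -2, 26, 44])
step 6 (PUSH -24): [-67, -2, 26, 44, -24]
step 7 (PUSH 41): [-67, -2, 26, 44, -24, 41]
step 8 (PUSH -24): [-67, -2, 26, 44, -24, 41, -24]
step 9 (DUP): [-67, -2, 26, 44, -24, 41, -24, -24]

[-67, -2, 26, 44, -24, 41, -24, -24]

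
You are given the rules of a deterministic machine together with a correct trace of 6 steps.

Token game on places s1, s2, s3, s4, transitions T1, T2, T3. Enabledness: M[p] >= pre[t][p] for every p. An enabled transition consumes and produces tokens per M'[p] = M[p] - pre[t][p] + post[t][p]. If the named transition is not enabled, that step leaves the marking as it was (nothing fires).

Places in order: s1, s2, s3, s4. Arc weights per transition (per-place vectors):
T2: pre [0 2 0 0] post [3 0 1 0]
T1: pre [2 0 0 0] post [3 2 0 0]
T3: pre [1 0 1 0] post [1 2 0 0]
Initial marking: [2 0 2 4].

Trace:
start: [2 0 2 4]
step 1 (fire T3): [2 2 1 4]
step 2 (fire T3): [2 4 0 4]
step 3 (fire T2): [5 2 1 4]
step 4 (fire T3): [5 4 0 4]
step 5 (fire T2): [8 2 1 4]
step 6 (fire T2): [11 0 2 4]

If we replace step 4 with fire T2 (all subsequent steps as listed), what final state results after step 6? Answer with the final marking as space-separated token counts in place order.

8 0 2 4

(re-executing from step 4 with the substitution; state before step 4: [5 2 1 4])
step 4 (fire T2): [8 0 2 4]
step 5 (fire T2): [8 0 2 4]
step 6 (fire T2): [8 0 2 4]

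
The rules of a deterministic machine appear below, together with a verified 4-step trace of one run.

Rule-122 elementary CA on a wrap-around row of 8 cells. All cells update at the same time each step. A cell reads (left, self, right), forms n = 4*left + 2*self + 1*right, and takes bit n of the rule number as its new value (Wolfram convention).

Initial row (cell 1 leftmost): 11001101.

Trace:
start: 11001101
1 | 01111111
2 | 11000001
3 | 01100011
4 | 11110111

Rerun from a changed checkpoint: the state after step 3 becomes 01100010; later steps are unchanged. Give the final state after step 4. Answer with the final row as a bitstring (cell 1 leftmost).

state after step 3 := 01100010
4 | 11110101

11110101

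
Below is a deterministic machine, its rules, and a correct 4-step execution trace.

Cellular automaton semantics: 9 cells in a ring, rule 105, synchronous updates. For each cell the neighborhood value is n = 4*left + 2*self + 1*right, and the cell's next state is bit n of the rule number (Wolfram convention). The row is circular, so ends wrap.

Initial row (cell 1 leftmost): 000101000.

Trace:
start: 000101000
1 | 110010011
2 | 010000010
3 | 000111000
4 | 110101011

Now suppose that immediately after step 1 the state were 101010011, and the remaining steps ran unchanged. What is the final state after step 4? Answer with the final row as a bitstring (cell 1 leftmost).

001000001

state after step 1 := 101010011
2 | 110100010
3 | 111001001
4 | 001000001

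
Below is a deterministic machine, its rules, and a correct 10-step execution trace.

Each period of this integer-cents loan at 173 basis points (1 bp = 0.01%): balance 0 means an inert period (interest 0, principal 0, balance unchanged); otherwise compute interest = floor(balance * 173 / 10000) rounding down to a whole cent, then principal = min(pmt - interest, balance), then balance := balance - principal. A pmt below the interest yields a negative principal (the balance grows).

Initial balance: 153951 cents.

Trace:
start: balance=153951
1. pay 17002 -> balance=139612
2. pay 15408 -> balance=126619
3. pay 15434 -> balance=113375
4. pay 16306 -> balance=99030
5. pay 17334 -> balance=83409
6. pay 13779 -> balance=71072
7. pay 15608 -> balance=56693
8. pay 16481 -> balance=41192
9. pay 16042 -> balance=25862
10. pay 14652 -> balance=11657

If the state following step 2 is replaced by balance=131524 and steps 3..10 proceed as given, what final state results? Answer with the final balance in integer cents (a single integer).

17285

state after step 2 := balance=131524
3. pay 15434 -> balance=118365
4. pay 16306 -> balance=104106
5. pay 17334 -> balance=88573
6. pay 13779 -> balance=76326
7. pay 15608 -> balance=62038
8. pay 16481 -> balance=46630
9. pay 16042 -> balance=31394
10. pay 14652 -> balance=17285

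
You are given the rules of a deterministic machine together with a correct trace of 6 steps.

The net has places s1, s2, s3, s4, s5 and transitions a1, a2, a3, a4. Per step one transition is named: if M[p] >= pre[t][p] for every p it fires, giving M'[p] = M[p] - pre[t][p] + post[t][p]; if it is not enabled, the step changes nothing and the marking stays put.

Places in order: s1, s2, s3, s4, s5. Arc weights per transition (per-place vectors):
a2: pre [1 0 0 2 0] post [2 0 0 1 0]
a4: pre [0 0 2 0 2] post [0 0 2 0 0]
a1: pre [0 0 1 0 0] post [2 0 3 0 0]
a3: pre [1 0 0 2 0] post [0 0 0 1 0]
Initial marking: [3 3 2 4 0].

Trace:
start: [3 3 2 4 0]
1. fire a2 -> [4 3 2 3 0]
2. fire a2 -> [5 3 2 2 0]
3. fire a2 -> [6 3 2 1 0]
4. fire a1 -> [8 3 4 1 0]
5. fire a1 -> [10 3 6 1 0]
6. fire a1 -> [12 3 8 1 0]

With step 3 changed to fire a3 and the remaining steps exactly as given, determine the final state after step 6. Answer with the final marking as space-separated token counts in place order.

10 3 8 1 0

(re-executing from step 3 with the substitution; state before step 3: [5 3 2 2 0])
3. fire a3 -> [4 3 2 1 0]
4. fire a1 -> [6 3 4 1 0]
5. fire a1 -> [8 3 6 1 0]
6. fire a1 -> [10 3 8 1 0]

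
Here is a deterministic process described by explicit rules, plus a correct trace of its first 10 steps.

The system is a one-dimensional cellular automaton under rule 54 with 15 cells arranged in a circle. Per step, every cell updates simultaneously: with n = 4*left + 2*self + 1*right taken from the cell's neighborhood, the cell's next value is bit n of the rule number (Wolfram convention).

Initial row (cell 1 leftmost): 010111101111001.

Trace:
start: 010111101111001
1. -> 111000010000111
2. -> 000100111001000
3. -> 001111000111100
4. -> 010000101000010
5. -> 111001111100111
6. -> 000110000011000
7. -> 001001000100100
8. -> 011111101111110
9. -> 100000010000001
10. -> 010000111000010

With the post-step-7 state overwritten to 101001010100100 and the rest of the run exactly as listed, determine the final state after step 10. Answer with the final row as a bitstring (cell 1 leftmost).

000000000000000

state after step 7 := 101001010100100
8. -> 111111111111111
9. -> 000000000000000
10. -> 000000000000000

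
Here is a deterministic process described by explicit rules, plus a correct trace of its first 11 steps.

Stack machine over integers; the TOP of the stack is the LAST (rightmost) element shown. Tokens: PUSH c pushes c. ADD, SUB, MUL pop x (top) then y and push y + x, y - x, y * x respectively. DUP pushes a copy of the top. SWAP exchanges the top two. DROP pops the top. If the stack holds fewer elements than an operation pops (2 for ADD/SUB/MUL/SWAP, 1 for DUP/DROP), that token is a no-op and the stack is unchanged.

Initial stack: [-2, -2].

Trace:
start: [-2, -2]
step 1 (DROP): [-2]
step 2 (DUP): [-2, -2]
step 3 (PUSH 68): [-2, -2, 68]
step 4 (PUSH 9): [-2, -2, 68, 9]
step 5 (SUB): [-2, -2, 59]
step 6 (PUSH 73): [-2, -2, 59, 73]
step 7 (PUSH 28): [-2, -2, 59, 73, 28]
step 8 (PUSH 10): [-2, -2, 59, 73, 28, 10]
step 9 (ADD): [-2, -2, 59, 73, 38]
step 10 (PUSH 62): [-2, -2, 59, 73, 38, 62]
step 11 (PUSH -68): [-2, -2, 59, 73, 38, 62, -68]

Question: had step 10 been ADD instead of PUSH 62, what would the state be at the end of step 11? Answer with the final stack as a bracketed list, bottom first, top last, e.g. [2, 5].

[-2, -2, 59, 111, -68]

(re-executing from step 10 with the substitution; state before step 10: [-2, -2, 59, 73, 38])
step 10 (ADD): [-2, -2, 59, 111]
step 11 (PUSH -68): [-2, -2, 59, 111, -68]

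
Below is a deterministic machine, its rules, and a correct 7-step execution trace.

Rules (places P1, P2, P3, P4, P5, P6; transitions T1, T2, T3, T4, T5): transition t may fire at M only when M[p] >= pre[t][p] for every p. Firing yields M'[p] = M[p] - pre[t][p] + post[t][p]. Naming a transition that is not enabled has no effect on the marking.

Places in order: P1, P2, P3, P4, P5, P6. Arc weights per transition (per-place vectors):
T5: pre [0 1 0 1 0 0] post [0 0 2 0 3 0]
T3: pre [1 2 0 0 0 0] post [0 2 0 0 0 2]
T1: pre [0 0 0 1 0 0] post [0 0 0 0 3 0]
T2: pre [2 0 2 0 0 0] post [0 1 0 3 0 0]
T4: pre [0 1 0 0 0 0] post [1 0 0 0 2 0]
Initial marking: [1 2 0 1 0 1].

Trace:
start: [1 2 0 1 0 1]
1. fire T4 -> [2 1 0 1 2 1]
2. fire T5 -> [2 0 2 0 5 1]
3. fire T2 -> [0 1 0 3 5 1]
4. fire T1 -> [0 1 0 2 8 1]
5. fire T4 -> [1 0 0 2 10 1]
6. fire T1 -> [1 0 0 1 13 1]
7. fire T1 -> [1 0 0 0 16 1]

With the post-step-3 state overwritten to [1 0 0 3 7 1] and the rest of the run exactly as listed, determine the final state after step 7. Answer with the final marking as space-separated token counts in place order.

state after step 3 := [1 0 0 3 7 1]
4. fire T1 -> [1 0 0 2 10 1]
5. fire T4 -> [1 0 0 2 10 1]
6. fire T1 -> [1 0 0 1 13 1]
7. fire T1 -> [1 0 0 0 16 1]

1 0 0 0 16 1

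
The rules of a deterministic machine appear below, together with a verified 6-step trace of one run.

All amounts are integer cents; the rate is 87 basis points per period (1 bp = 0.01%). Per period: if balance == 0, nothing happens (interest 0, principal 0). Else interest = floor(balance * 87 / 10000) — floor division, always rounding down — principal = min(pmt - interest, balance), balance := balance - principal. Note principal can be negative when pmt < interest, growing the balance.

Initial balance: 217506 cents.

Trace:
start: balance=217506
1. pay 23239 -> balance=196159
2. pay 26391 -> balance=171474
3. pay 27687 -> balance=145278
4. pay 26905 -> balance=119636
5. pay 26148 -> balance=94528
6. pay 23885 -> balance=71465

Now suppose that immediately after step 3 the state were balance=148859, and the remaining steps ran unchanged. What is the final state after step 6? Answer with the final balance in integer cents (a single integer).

state after step 3 := balance=148859
4. pay 26905 -> balance=123249
5. pay 26148 -> balance=98173
6. pay 23885 -> balance=75142

75142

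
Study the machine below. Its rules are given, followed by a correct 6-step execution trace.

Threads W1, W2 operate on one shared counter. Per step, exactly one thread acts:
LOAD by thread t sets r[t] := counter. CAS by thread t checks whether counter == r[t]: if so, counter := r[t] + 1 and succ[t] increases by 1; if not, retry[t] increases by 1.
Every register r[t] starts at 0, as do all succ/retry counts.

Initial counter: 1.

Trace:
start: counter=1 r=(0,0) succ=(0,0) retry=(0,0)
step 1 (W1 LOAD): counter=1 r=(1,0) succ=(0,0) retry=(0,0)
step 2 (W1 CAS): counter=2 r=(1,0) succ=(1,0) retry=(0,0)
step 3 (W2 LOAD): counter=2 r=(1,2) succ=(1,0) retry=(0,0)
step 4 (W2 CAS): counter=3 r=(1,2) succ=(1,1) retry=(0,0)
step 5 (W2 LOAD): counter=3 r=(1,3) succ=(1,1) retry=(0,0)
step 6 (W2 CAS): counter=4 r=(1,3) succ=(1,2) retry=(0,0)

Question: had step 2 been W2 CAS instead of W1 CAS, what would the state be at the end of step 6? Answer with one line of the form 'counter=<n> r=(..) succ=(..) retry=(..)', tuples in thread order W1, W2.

counter=3 r=(1,2) succ=(0,2) retry=(0,1)

(re-executing from step 2 with the substitution; state before step 2: counter=1 r=(1,0) succ=(0,0) retry=(0,0))
step 2 (W2 CAS): counter=1 r=(1,0) succ=(0,0) retry=(0,1)
step 3 (W2 LOAD): counter=1 r=(1,1) succ=(0,0) retry=(0,1)
step 4 (W2 CAS): counter=2 r=(1,1) succ=(0,1) retry=(0,1)
step 5 (W2 LOAD): counter=2 r=(1,2) succ=(0,1) retry=(0,1)
step 6 (W2 CAS): counter=3 r=(1,2) succ=(0,2) retry=(0,1)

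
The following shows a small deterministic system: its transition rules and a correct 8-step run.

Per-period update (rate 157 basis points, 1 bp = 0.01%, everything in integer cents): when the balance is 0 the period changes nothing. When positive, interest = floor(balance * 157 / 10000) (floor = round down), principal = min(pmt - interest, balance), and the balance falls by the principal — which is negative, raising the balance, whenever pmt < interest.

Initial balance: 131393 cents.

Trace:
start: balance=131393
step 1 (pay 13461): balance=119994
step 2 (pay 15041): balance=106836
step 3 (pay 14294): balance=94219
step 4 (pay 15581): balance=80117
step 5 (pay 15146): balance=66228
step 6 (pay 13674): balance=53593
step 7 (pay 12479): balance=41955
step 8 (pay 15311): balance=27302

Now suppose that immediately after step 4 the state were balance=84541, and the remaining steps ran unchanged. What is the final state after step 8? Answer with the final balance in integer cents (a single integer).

state after step 4 := balance=84541
step 5 (pay 15146): balance=70722
step 6 (pay 13674): balance=58158
step 7 (pay 12479): balance=46592
step 8 (pay 15311): balance=32012

32012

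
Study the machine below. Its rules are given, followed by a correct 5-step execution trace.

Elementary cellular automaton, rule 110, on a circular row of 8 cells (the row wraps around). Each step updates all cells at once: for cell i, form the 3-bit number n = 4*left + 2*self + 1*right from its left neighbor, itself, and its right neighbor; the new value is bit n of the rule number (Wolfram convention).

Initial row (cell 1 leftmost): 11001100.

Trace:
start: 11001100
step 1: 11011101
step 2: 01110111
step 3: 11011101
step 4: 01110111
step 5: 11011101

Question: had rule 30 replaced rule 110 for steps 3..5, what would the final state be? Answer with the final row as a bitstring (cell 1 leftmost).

(re-executing steps 3..5 under rule 30; state before step 3: 01110111)
step 3: 01000100
step 4: 11101110
step 5: 10001000

10001000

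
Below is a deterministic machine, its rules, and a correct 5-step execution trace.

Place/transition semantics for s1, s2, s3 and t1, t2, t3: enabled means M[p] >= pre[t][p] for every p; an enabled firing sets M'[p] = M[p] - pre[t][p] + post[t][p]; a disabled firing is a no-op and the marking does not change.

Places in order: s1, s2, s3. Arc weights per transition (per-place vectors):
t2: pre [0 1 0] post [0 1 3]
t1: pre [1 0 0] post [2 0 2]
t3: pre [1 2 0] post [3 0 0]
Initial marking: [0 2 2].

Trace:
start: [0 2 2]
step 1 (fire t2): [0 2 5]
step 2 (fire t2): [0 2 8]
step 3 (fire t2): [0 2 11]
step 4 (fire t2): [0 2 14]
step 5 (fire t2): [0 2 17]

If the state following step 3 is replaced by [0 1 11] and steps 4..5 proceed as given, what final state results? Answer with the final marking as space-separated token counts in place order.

state after step 3 := [0 1 11]
step 4 (fire t2): [0 1 14]
step 5 (fire t2): [0 1 17]

0 1 17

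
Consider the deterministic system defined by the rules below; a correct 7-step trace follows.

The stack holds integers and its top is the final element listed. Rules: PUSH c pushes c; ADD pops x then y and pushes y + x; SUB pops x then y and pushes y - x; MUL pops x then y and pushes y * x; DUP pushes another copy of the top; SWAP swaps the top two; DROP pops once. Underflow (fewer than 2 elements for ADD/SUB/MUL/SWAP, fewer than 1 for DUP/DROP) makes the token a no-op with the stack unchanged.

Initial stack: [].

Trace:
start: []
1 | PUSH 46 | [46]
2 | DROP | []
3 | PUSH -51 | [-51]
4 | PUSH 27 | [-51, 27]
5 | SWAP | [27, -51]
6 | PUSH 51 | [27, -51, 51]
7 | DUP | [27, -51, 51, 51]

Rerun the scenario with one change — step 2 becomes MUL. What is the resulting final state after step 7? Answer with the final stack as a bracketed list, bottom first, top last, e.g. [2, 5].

(re-executing from step 2 with the substitution; state before step 2: [46])
2 | MUL | [46]
3 | PUSH -51 | [46, -51]
4 | PUSH 27 | [46, -51, 27]
5 | SWAP | [46, 27, -51]
6 | PUSH 51 | [46, 27, -51, 51]
7 | DUP | [46, 27, -51, 51, 51]

[46, 27, -51, 51, 51]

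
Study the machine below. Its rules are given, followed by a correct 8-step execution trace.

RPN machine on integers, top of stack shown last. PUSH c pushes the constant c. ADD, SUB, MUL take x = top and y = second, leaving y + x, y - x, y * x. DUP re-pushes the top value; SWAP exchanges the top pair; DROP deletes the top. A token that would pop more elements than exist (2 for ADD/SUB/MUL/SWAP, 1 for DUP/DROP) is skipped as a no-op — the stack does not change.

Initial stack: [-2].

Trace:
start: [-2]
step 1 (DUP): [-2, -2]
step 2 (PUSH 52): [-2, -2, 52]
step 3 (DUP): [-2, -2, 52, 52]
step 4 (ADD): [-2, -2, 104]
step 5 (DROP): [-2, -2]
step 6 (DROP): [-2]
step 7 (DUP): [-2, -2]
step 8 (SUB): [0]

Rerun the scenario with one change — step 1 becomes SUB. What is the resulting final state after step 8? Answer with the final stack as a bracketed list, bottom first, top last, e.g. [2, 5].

[]

(re-executing from step 1 with the substitution; state before step 1: [-2])
step 1 (SUB): [-2]
step 2 (PUSH 52): [-2, 52]
step 3 (DUP): [-2, 52, 52]
step 4 (ADD): [-2, 104]
step 5 (DROP): [-2]
step 6 (DROP): []
step 7 (DUP): []
step 8 (SUB): []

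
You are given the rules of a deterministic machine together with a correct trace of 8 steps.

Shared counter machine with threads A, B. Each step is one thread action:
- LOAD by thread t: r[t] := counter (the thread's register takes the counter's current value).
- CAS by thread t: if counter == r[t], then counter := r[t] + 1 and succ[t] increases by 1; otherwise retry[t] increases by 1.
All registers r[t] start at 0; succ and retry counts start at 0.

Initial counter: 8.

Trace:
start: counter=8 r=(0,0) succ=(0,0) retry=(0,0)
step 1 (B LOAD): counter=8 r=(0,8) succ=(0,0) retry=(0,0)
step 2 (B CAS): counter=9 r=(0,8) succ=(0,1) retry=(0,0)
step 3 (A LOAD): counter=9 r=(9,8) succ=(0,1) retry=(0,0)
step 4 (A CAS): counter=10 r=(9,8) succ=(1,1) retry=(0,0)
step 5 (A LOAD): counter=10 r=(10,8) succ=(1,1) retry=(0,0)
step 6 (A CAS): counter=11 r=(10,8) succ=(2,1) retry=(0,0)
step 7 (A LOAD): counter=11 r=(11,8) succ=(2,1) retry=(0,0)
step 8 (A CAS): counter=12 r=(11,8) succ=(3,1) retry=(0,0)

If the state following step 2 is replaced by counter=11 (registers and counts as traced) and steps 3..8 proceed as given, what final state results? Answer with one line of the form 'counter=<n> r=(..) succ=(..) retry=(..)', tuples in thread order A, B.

state after step 2 := counter=11 r=(0,8) succ=(0,1) retry=(0,0)
step 3 (A LOAD): counter=11 r=(11,8) succ=(0,1) retry=(0,0)
step 4 (A CAS): counter=12 r=(11,8) succ=(1,1) retry=(0,0)
step 5 (A LOAD): counter=12 r=(12,8) succ=(1,1) retry=(0,0)
step 6 (A CAS): counter=13 r=(12,8) succ=(2,1) retry=(0,0)
step 7 (A LOAD): counter=13 r=(13,8) succ=(2,1) retry=(0,0)
step 8 (A CAS): counter=14 r=(13,8) succ=(3,1) retry=(0,0)

counter=14 r=(13,8) succ=(3,1) retry=(0,0)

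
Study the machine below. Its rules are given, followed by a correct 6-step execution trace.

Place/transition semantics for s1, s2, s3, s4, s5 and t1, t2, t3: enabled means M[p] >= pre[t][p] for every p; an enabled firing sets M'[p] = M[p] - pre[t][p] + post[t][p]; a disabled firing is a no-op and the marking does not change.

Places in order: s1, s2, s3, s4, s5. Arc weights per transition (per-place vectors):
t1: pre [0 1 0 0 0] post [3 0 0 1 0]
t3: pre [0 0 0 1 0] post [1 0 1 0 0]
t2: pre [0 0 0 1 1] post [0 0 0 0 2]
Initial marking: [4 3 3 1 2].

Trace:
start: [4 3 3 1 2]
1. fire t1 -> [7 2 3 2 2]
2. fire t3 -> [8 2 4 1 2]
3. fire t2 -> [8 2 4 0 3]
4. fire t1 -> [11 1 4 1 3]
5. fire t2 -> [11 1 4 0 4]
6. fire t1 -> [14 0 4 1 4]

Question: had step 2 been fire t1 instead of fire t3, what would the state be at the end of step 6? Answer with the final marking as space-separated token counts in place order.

13 0 3 2 4

(re-executing from step 2 with the substitution; state before step 2: [7 2 3 2 2])
2. fire t1 -> [10 1 3 3 2]
3. fire t2 -> [10 1 3 2 3]
4. fire t1 -> [13 0 3 3 3]
5. fire t2 -> [13 0 3 2 4]
6. fire t1 -> [13 0 3 2 4]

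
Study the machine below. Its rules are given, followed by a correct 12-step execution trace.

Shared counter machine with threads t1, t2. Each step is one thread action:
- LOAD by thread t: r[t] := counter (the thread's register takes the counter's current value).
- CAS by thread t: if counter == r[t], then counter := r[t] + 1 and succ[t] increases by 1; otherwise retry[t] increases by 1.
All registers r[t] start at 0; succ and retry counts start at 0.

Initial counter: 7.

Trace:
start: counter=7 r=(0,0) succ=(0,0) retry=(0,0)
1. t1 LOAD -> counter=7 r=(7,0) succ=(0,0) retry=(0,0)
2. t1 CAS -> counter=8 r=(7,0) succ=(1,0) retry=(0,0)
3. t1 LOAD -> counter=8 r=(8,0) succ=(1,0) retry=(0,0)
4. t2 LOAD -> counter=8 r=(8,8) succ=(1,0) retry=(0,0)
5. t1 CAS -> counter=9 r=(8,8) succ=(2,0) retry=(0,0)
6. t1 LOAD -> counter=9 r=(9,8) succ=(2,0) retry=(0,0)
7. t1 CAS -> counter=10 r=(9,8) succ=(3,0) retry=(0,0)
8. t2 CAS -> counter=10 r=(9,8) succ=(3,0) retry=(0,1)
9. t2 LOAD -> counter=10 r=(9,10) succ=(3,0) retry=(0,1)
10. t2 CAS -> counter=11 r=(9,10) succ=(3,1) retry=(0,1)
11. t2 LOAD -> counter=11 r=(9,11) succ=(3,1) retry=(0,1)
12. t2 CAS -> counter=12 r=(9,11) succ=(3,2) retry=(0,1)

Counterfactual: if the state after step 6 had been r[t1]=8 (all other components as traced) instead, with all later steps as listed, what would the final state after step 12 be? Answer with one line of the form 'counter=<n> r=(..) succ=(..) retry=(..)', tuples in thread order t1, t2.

counter=11 r=(8,10) succ=(2,2) retry=(1,1)

state after step 6 := counter=9 r=(8,8) succ=(2,0) retry=(0,0)
7. t1 CAS -> counter=9 r=(8,8) succ=(2,0) retry=(1,0)
8. t2 CAS -> counter=9 r=(8,8) succ=(2,0) retry=(1,1)
9. t2 LOAD -> counter=9 r=(8,9) succ=(2,0) retry=(1,1)
10. t2 CAS -> counter=10 r=(8,9) succ=(2,1) retry=(1,1)
11. t2 LOAD -> counter=10 r=(8,10) succ=(2,1) retry=(1,1)
12. t2 CAS -> counter=11 r=(8,10) succ=(2,2) retry=(1,1)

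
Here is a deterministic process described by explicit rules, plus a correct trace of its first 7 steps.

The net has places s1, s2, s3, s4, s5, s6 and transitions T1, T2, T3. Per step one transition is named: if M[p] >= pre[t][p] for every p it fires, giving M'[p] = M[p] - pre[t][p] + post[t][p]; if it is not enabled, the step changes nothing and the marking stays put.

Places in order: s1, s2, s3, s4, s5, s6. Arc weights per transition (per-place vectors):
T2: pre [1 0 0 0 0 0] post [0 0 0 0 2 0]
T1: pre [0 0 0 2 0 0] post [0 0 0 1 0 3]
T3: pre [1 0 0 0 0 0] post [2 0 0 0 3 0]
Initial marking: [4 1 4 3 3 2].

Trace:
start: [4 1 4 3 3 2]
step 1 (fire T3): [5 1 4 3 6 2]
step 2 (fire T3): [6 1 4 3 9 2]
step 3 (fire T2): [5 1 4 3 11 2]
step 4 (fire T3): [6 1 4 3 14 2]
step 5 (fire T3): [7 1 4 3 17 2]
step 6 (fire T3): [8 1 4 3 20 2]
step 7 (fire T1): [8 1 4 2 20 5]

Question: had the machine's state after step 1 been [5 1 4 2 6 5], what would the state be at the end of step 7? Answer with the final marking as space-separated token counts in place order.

state after step 1 := [5 1 4 2 6 5]
step 2 (fire T3): [6 1 4 2 9 5]
step 3 (fire T2): [5 1 4 2 11 5]
step 4 (fire T3): [6 1 4 2 14 5]
step 5 (fire T3): [7 1 4 2 17 5]
step 6 (fire T3): [8 1 4 2 20 5]
step 7 (fire T1): [8 1 4 1 20 8]

8 1 4 1 20 8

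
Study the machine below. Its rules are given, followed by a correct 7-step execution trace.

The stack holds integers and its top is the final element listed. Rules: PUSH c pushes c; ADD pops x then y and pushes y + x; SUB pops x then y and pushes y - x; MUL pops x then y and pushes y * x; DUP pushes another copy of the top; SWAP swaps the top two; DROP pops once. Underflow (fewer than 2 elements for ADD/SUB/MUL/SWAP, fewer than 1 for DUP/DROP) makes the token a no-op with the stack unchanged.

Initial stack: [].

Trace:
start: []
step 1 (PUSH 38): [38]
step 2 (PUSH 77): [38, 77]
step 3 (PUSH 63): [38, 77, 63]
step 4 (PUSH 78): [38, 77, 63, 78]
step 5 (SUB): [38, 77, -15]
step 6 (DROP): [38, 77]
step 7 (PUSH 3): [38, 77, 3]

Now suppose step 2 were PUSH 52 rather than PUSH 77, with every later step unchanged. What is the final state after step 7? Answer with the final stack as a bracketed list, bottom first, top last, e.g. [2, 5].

(re-executing from step 2 with the substitution; state before step 2: [38])
step 2 (PUSH 52): [38, 52]
step 3 (PUSH 63): [38, 52, 63]
step 4 (PUSH 78): [38, 52, 63, 78]
step 5 (SUB): [38, 52, -15]
step 6 (DROP): [38, 52]
step 7 (PUSH 3): [38, 52, 3]

[38, 52, 3]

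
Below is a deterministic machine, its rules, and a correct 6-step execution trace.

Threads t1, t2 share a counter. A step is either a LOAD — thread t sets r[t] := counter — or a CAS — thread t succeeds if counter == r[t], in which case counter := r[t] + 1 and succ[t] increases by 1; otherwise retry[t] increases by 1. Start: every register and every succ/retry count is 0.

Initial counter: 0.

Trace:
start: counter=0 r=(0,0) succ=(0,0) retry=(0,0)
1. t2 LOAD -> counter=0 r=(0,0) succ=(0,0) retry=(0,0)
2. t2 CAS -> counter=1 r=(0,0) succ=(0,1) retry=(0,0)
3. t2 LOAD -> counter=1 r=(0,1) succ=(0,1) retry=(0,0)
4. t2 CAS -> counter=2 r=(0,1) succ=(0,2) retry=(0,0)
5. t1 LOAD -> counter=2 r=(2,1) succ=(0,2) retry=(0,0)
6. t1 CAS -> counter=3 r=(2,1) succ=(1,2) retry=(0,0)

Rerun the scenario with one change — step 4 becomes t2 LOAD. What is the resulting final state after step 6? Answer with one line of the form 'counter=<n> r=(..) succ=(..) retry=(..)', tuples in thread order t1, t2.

(re-executing from step 4 with the substitution; state before step 4: counter=1 r=(0,1) succ=(0,1) retry=(0,0))
4. t2 LOAD -> counter=1 r=(0,1) succ=(0,1) retry=(0,0)
5. t1 LOAD -> counter=1 r=(1,1) succ=(0,1) retry=(0,0)
6. t1 CAS -> counter=2 r=(1,1) succ=(1,1) retry=(0,0)

counter=2 r=(1,1) succ=(1,1) retry=(0,0)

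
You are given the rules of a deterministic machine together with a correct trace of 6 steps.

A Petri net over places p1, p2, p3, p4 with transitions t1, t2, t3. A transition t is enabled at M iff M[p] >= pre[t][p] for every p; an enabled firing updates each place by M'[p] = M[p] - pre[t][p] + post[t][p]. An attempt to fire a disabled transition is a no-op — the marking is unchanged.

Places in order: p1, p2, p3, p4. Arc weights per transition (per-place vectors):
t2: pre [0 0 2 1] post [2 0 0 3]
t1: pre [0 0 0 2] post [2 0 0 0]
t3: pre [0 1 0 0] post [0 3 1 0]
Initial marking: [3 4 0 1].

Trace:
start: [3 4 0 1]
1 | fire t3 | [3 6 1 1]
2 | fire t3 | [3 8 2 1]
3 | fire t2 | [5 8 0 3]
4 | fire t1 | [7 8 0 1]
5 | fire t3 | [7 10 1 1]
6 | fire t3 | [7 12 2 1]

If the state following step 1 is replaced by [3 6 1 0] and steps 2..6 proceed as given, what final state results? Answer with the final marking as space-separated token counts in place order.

state after step 1 := [3 6 1 0]
2 | fire t3 | [3 8 2 0]
3 | fire t2 | [3 8 2 0]
4 | fire t1 | [3 8 2 0]
5 | fire t3 | [3 10 3 0]
6 | fire t3 | [3 12 4 0]

3 12 4 0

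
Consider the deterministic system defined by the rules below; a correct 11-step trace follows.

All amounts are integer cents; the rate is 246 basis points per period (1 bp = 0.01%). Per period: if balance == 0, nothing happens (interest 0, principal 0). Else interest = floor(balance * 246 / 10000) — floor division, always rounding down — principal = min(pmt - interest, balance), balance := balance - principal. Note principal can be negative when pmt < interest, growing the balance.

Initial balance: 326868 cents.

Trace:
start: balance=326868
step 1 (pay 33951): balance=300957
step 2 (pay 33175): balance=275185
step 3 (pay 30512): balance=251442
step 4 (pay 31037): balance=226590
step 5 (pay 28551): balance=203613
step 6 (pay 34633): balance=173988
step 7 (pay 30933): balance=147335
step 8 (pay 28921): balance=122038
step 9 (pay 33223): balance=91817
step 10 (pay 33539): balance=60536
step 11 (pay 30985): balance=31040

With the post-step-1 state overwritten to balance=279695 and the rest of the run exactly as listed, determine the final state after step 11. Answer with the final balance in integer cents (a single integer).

state after step 1 := balance=279695
step 2 (pay 33175): balance=253400
step 3 (pay 30512): balance=229121
step 4 (pay 31037): balance=203720
step 5 (pay 28551): balance=180180
step 6 (pay 34633): balance=149979
step 7 (pay 30933): balance=122735
step 8 (pay 28921): balance=96833
step 9 (pay 33223): balance=65992
step 10 (pay 33539): balance=34076
step 11 (pay 30985): balance=3929

3929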